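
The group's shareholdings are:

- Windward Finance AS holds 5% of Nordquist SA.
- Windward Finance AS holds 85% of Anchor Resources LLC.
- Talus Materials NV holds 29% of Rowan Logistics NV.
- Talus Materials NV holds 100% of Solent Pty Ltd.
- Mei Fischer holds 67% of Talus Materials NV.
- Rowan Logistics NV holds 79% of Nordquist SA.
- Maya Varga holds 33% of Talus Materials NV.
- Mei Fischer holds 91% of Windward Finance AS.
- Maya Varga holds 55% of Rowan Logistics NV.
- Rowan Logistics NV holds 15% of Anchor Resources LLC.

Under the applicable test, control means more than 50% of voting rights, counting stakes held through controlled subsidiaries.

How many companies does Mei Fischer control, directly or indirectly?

4

Mei holds 67% of Talus, so Mei controls Talus.
Mei holds 91% of Windward, so Mei controls Windward.
Windward holds 85% of Anchor, so Mei controls Anchor.
Talus holds 100% of Solent, so Mei controls Solent.
No other company's threshold is met.
Mei controls 4 companies.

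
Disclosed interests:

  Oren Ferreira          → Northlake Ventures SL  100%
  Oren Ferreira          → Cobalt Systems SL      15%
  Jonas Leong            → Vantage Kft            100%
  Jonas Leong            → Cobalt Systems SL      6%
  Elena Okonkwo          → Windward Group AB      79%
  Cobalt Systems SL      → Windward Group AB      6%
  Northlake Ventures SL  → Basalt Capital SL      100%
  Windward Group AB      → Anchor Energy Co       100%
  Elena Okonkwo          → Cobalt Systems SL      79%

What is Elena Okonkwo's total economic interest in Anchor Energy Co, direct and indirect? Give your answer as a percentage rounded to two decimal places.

Elena reaches Anchor along 2 paths.
Via Windward: 79% × 100% = 79%.
Via Cobalt → Windward: 79% × 6% × 100% = 4.74%.
Total: 79% + 4.74% = 83.74%.

83.74%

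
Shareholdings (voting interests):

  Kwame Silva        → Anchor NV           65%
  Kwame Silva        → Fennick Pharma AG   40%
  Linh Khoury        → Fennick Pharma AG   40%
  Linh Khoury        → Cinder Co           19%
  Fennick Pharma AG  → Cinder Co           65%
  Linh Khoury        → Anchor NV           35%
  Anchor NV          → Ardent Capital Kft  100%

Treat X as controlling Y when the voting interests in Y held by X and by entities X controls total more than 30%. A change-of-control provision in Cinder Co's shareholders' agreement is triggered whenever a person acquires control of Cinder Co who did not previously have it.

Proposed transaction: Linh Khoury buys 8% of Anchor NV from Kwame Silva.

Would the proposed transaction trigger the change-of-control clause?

No

The purchase adds only to Linh's holdings (Kwame's stake shrinks), so Linh is the only person who could newly come to control Cinder.
Linh holds 40% of Fennick, so Linh controls Fennick.
Fennick and Linh together hold 65% + 19% = 84% of Cinder, so Linh controls Cinder.
So Linh already controls Cinder before the transaction.
After the purchase, Linh's direct stake in Anchor rises to 35% + 8% = 43%, and Kwame's stake falls to 57%.
Linh controlled Cinder already, so this is not a new person acquiring control; every other person's position is unchanged or reduced.
No new person acquires control, so the clause is not triggered.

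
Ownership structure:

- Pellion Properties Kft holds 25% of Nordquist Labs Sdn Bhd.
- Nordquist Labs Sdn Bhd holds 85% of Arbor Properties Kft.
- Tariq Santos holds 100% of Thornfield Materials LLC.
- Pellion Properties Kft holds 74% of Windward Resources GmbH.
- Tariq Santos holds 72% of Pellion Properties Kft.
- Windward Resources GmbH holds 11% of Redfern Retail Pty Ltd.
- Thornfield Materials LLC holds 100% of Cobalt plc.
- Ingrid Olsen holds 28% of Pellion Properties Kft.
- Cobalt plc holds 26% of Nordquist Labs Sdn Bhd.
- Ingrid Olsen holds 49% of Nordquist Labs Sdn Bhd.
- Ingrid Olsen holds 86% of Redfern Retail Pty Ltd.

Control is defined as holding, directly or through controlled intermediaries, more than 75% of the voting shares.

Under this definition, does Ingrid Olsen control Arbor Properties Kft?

No

Ingrid holds 86% of Redfern, so Ingrid controls Redfern.
Neither Ingrid nor any entity Ingrid controls holds any voting interest in Arbor.
So Ingrid does not control Arbor.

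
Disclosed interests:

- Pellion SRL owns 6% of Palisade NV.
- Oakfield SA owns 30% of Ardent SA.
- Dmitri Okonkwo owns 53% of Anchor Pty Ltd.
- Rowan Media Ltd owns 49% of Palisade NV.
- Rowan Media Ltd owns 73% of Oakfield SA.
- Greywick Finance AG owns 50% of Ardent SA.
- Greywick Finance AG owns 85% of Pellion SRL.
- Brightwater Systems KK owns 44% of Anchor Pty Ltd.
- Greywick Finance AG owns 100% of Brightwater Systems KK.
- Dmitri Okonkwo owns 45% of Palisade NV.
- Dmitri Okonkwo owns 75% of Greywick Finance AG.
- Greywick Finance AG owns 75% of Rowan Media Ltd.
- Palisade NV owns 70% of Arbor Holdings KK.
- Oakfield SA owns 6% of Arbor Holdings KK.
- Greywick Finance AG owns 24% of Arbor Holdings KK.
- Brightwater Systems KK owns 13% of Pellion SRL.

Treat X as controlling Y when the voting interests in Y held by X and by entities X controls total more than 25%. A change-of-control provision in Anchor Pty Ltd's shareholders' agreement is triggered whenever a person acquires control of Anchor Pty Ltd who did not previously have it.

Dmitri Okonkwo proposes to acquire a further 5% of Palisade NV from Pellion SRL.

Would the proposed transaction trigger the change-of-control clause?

No

The purchase adds only to Dmitri's holdings (Pellion's stake shrinks), so Dmitri is the only person who could newly come to control Anchor.
Dmitri holds 75% of Greywick, so Dmitri controls Greywick.
Greywick holds 100% of Brightwater, so Dmitri controls Brightwater.
Brightwater and Dmitri together hold 44% + 53% = 97% of Anchor, so Dmitri controls Anchor.
So Dmitri already controls Anchor before the transaction.
After the purchase, Dmitri's direct stake in Palisade rises to 45% + 5% = 50%, and Pellion's stake falls to 1%.
Dmitri controlled Anchor already, so this is not a new person acquiring control; every other person's position is unchanged or reduced.
No new person acquires control, so the clause is not triggered.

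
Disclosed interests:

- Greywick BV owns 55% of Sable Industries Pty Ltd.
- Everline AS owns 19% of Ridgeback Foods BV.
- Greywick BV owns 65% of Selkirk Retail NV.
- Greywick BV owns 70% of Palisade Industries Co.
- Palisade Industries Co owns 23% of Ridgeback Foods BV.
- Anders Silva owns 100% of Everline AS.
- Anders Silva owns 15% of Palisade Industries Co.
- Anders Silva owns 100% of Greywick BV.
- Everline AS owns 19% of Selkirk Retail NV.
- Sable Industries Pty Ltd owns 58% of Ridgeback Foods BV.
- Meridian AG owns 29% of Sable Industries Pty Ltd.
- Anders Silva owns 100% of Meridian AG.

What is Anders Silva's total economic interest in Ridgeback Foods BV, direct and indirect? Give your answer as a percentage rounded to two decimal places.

87.27%

Anders reaches Ridgeback along 5 paths.
Via Greywick → Palisade: 100% × 70% × 23% = 16.1%.
Via Palisade: 15% × 23% = 3.45%.
Via Meridian → Sable: 100% × 29% × 58% = 16.82%.
Via Greywick → Sable: 100% × 55% × 58% = 31.9%.
Via Everline: 100% × 19% = 19%.
Total: 16.1% + 3.45% + 16.82% + 31.9% + 19% = 87.27%.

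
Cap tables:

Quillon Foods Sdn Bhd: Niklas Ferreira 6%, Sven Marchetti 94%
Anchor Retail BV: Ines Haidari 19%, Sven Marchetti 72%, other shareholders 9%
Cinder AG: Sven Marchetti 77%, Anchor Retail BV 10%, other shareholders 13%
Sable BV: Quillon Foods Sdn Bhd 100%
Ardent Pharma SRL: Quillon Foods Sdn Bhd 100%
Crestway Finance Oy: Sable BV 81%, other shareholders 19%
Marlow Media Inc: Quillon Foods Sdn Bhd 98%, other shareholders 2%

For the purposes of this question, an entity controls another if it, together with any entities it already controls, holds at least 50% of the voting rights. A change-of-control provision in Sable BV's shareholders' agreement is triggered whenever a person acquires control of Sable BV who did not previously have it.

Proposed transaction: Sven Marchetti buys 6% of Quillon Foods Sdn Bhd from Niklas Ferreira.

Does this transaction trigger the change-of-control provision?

No

The purchase adds only to Sven's holdings (Niklas's stake shrinks), so Sven is the only person who could newly come to control Sable.
Sven holds 94% of Quillon, so Sven controls Quillon.
Quillon holds 100% of Sable, so Sven controls Sable.
So Sven already controls Sable before the transaction.
After the purchase, Sven's direct stake in Quillon rises to 94% + 6% = 100%, and Niklas's stake falls to 0%.
Sven controlled Sable already, so this is not a new person acquiring control; every other person's position is unchanged or reduced.
No new person acquires control, so the clause is not triggered.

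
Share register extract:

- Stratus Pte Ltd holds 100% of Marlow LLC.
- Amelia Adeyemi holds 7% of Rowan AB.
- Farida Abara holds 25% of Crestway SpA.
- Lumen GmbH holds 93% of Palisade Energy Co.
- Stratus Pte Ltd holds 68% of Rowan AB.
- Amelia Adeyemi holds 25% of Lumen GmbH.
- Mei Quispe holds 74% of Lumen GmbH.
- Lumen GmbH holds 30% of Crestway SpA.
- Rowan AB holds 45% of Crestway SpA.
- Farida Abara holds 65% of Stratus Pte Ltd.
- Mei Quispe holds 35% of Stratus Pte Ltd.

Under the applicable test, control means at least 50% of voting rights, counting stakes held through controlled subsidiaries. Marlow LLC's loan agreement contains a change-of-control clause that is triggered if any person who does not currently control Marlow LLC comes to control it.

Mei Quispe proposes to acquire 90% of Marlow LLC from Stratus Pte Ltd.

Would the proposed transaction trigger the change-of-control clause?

The purchase adds only to Mei's holdings (Stratus's stake shrinks), so Mei is the only person who could newly come to control Marlow.
Mei holds 74% of Lumen, so Mei controls Lumen.
Lumen holds 93% of Palisade, so Mei controls Palisade.
Neither Mei nor any entity Mei controls holds any voting interest in Marlow.
So before the transaction, Mei does not control Marlow.
After the purchase, Mei holds 90% of Marlow directly, and Stratus's stake falls to 10%.
Mei holds 90% of Marlow, so Mei controls Marlow.
Mei did not control Marlow before and does after, so the clause is triggered.

Yes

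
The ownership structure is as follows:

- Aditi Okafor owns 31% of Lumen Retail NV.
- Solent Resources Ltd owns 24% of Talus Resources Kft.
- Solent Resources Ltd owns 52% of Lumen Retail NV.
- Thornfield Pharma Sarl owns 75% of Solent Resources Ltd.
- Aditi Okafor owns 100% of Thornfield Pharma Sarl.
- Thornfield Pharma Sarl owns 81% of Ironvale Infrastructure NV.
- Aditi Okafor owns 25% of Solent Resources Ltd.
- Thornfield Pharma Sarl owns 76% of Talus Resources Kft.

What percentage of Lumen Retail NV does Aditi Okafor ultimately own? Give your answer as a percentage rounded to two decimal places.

83.00%

Aditi reaches Lumen along 3 paths.
Via Solent: 25% × 52% = 13%.
Via Thornfield → Solent: 100% × 75% × 52% = 39%.
Direct stake: 31% = 31%.
Total: 13% + 39% + 31% = 83%.
Rounded: 83.00%.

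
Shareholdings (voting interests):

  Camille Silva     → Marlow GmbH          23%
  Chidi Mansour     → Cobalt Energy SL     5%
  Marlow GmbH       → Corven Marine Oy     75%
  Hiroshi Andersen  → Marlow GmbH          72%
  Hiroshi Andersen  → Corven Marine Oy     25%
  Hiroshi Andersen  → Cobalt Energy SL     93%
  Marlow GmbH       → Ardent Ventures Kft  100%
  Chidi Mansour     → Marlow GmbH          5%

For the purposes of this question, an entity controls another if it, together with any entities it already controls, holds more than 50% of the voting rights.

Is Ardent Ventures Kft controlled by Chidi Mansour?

No

Chidi's largest direct stake is 5% in Marlow, which does not meet the threshold, so Chidi controls no company.
Neither Chidi nor any entity Chidi controls holds any voting interest in Ardent.
So Chidi does not control Ardent.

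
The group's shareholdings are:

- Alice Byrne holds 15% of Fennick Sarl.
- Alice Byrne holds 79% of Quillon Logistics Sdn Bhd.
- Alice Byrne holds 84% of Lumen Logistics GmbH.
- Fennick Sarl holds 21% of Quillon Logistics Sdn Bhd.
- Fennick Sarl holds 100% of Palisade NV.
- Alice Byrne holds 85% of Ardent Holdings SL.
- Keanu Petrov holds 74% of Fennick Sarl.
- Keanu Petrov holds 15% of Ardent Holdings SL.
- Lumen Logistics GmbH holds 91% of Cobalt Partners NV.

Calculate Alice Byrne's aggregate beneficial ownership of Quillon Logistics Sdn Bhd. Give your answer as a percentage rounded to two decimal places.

82.15%

Alice reaches Quillon along 2 paths.
Via Fennick: 15% × 21% = 3.15%.
Direct stake: 79% = 79%.
Total: 3.15% + 79% = 82.15%.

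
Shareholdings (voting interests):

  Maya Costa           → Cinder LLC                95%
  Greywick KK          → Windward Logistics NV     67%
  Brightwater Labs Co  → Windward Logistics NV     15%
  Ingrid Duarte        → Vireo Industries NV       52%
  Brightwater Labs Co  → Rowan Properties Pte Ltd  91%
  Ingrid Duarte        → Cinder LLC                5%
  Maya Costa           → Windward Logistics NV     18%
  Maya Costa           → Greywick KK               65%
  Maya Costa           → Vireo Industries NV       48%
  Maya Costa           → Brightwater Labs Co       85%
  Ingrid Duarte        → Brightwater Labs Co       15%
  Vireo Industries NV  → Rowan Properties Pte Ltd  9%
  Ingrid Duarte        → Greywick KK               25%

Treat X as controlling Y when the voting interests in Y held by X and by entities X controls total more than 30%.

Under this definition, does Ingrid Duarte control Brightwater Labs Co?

Ingrid holds 52% of Vireo, so Ingrid controls Vireo.
In Brightwater, Ingrid's side holds only 15%, not > 30%.
So Ingrid does not control Brightwater.

No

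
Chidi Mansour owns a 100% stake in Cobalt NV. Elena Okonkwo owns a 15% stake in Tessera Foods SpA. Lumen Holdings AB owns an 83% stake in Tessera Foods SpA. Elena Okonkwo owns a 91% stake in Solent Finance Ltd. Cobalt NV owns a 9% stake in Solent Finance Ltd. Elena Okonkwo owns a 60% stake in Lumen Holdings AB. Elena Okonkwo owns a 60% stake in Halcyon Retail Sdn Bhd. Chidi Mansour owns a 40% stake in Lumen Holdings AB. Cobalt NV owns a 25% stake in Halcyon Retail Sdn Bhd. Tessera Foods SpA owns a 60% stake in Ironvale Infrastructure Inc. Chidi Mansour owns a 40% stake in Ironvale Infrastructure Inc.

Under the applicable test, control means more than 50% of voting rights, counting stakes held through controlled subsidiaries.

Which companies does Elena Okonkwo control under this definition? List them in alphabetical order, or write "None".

Elena holds 60% of Lumen, so Elena controls Lumen.
Elena holds 60% of Halcyon, so Elena controls Halcyon.
Elena holds 91% of Solent, so Elena controls Solent.
Lumen and Elena together hold 83% + 15% = 98% of Tessera, so Elena controls Tessera.
Tessera holds 60% of Ironvale, so Elena controls Ironvale.
No other company's threshold is met.

Halcyon Retail Sdn Bhd, Ironvale Infrastructure Inc, Lumen Holdings AB, Solent Finance Ltd, Tessera Foods SpA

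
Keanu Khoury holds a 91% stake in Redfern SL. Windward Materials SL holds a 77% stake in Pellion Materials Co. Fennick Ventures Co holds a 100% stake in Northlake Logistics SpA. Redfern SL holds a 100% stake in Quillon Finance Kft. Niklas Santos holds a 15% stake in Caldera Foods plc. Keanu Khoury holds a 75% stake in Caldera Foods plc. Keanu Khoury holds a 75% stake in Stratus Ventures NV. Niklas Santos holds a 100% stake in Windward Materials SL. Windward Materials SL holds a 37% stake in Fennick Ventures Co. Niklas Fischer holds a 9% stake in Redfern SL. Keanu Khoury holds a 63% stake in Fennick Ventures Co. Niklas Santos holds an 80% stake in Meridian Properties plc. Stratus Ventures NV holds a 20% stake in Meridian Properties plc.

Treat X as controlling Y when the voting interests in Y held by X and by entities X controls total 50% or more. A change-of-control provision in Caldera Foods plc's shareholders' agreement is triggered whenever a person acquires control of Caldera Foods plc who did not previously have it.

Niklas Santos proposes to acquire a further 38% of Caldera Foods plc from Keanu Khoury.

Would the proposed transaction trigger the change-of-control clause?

The purchase adds only to Niklas Santos's holdings (Keanu's stake shrinks), so Niklas Santos is the only person who could newly come to control Caldera.
Niklas Santos holds 100% of Windward, so Niklas Santos controls Windward.
Niklas Santos holds 80% of Meridian, so Niklas Santos controls Meridian.
Windward holds 77% of Pellion, so Niklas Santos controls Pellion.
In Caldera, Niklas Santos's side holds only 15%, not ≥ 50%.
So before the transaction, Niklas Santos does not control Caldera.
After the purchase, Niklas Santos's direct stake in Caldera rises to 15% + 38% = 53%, and Keanu's stake falls to 37%.
Niklas Santos holds 53% of Caldera, so Niklas Santos controls Caldera.
Niklas Santos did not control Caldera before and does after, so the clause is triggered.

Yes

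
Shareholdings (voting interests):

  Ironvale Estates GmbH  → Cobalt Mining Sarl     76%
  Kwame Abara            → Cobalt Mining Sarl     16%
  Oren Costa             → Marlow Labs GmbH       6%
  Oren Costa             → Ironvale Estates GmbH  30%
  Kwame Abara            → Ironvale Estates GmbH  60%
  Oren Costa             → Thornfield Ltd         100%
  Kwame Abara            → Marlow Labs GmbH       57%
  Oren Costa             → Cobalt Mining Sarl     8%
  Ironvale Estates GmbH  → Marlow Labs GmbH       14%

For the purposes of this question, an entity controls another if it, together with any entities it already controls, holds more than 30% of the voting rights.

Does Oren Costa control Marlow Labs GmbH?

No

Oren holds 100% of Thornfield, so Oren controls Thornfield.
In Marlow, Oren's side holds only 6%, not > 30%.
So Oren does not control Marlow.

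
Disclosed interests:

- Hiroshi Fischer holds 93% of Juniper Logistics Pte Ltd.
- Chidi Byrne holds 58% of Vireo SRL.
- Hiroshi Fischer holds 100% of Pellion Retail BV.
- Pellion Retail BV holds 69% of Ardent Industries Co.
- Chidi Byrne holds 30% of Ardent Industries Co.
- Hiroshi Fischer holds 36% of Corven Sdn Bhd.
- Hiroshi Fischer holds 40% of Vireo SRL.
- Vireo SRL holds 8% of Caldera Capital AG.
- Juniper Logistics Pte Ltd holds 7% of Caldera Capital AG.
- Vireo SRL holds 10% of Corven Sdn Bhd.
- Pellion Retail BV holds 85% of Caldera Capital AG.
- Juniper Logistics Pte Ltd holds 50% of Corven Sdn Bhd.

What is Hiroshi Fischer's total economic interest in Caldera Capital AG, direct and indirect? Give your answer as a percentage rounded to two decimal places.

Hiroshi reaches Caldera along 3 paths.
Via Pellion: 100% × 85% = 85%.
Via Juniper: 93% × 7% = 6.51%.
Via Vireo: 40% × 8% = 3.2%.
Total: 85% + 6.51% + 3.2% = 94.71%.

94.71%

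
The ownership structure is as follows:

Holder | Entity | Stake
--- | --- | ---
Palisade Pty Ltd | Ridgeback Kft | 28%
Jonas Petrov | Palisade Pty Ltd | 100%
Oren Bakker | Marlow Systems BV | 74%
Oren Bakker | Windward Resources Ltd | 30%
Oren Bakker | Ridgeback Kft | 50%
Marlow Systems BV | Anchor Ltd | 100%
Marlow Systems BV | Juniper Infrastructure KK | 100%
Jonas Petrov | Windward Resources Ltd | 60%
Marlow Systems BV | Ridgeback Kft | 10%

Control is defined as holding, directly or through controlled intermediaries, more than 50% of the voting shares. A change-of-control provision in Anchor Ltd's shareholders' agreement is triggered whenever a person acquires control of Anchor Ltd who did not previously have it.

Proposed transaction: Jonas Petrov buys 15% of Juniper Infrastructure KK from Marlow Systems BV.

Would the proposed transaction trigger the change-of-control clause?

No

The purchase adds only to Jonas's holdings (Marlow's stake shrinks), so Jonas is the only person who could newly come to control Anchor.
Jonas holds 100% of Palisade, so Jonas controls Palisade.
Jonas holds 60% of Windward, so Jonas controls Windward.
Neither Jonas nor any entity Jonas controls holds any voting interest in Anchor.
So before the transaction, Jonas does not control Anchor.
After the purchase, Jonas holds 15% of Juniper directly, and Marlow's stake falls to 85%.
Jonas's side now holds 15% of Juniper, not > 50%, so Jonas still does not control Juniper.
After the transaction, neither Jonas nor any entity Jonas controls holds a voting interest in Anchor, so Jonas still does not control it.
No new person acquires control, so the clause is not triggered.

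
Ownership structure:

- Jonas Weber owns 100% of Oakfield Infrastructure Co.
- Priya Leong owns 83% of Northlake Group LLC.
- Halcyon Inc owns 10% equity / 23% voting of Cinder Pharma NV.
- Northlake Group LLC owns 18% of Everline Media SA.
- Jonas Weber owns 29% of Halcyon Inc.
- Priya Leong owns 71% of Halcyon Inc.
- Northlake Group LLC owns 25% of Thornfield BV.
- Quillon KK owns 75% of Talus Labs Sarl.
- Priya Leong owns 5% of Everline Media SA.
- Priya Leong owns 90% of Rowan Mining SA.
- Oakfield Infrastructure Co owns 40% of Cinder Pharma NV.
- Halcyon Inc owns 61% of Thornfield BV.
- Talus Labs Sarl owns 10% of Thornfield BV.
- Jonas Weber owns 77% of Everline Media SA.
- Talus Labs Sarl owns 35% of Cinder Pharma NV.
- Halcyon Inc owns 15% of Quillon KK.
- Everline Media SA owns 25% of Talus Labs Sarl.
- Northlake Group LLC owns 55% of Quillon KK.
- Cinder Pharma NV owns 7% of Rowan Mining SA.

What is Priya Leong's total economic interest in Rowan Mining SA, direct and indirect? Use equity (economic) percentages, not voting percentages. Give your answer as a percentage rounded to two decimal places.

Priya reaches Rowan along 6 paths.
Direct stake: 90% = 90%.
Via Halcyon → Cinder: 71% × 10% × 7% = 0.497%.
Via Northlake → Quillon → Talus → Cinder: 83% × 55% × 75% × 35% × 7% = 0.83881875%.
Via Halcyon → Quillon → Talus → Cinder: 71% × 15% × 75% × 35% × 7% = 0.19569375%.
Via Northlake → Everline → Talus → Cinder: 83% × 18% × 25% × 35% × 7% = 0.0915075%.
Via Everline → Talus → Cinder: 5% × 25% × 35% × 7% = 0.030625%.
Total: 90% + 0.497% + 0.83881875% + 0.19569375% + 0.0915075% + 0.030625% = 91.653645%.
Rounded: 91.65%.

91.65%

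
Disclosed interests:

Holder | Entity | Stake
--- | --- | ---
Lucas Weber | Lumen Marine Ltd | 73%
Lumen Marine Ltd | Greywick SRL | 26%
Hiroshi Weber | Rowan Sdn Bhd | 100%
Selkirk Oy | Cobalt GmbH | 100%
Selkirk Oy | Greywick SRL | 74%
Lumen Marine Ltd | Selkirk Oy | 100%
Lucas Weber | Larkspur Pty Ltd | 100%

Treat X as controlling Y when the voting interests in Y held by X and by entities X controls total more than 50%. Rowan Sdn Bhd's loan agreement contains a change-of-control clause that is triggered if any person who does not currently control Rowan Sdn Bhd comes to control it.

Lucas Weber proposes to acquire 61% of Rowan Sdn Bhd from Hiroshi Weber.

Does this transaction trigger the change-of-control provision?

The purchase adds only to Lucas's holdings (Hiroshi's stake shrinks), so Lucas is the only person who could newly come to control Rowan.
Lucas holds 73% of Lumen, so Lucas controls Lumen.
Lumen holds 100% of Selkirk, so Lucas controls Selkirk.
Lucas holds 100% of Larkspur, so Lucas controls Larkspur.
Lumen and Selkirk together hold 26% + 74% = 100% of Greywick, so Lucas controls Greywick.
Selkirk holds 100% of Cobalt, so Lucas controls Cobalt.
Neither Lucas nor any entity Lucas controls holds any voting interest in Rowan.
So before the transaction, Lucas does not control Rowan.
After the purchase, Lucas holds 61% of Rowan directly, and Hiroshi's stake falls to 39%.
Lucas holds 61% of Rowan, so Lucas controls Rowan.
Lucas did not control Rowan before and does after, so the clause is triggered.

Yes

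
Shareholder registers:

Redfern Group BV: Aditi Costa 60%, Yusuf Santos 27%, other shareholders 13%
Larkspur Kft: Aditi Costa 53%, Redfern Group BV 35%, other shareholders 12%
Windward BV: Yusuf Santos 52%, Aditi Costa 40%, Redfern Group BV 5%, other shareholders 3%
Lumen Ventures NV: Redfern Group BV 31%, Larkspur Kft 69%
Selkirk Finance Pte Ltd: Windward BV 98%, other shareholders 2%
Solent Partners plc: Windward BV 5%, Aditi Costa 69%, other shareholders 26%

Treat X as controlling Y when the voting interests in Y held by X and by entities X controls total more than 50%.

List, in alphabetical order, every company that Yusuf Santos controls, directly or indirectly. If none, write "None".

Yusuf holds 52% of Windward, so Yusuf controls Windward.
Windward holds 98% of Selkirk, so Yusuf controls Selkirk.
No other company's threshold is met.

Selkirk Finance Pte Ltd, Windward BV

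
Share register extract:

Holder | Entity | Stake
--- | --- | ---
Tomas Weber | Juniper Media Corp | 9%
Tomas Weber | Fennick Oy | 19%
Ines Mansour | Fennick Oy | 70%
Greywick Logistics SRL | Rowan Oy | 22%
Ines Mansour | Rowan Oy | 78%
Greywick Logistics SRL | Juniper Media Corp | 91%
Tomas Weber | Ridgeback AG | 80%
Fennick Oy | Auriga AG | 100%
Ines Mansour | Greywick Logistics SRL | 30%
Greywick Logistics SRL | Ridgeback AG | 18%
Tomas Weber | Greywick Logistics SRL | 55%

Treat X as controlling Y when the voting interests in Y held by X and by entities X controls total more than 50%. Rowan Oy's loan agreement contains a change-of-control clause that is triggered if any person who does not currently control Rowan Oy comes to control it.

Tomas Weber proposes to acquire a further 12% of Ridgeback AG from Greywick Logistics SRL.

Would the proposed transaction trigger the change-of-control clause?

The purchase adds only to Tomas's holdings (Greywick's stake shrinks), so Tomas is the only person who could newly come to control Rowan.
Tomas holds 55% of Greywick, so Tomas controls Greywick.
Tomas and Greywick together hold 80% + 18% = 98% of Ridgeback, so Tomas controls Ridgeback.
Greywick and Tomas together hold 91% + 9% = 100% of Juniper, so Tomas controls Juniper.
In Rowan, Tomas's side holds only 22%, not > 50%.
So before the transaction, Tomas does not control Rowan.
After the purchase, Tomas's direct stake in Ridgeback rises to 80% + 12% = 92%, and Greywick's stake falls to 6%.
Tomas and Greywick together hold 92% + 6% = 98% of Ridgeback, so Tomas controls Ridgeback.
After the transaction, Tomas's side holds 22% of Rowan, not > 50%, so Tomas still does not control Rowan.
No new person acquires control, so the clause is not triggered.

No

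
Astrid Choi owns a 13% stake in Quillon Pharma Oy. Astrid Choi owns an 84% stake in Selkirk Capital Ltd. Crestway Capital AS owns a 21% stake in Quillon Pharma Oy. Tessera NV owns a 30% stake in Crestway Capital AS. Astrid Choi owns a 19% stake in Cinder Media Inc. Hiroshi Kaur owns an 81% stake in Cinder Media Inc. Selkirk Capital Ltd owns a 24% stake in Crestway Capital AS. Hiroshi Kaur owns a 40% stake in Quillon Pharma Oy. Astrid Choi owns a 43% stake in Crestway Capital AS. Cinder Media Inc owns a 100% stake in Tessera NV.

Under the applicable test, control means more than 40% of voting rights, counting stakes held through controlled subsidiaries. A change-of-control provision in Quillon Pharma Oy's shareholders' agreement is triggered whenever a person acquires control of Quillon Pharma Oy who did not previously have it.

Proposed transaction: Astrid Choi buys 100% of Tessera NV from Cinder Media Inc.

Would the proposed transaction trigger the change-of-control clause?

The purchase adds only to Astrid's holdings (Cinder's stake shrinks), so Astrid is the only person who could newly come to control Quillon.
Astrid holds 84% of Selkirk, so Astrid controls Selkirk.
Selkirk and Astrid together hold 24% + 43% = 67% of Crestway, so Astrid controls Crestway.
In Quillon, Astrid's side holds only 21% + 13% = 34%, not > 40%.
So before the transaction, Astrid does not control Quillon.
After the purchase, Astrid holds 100% of Tessera directly, and Cinder's stake falls to 0%.
Astrid holds 100% of Tessera, so Astrid controls Tessera.
Selkirk and Astrid and Tessera together hold 24% + 43% + 30% = 97% of Crestway, so Astrid controls Crestway.
After the transaction, Astrid's side holds 21% + 13% = 34% of Quillon, not > 40%, so Astrid still does not control Quillon.
No new person acquires control, so the clause is not triggered.

No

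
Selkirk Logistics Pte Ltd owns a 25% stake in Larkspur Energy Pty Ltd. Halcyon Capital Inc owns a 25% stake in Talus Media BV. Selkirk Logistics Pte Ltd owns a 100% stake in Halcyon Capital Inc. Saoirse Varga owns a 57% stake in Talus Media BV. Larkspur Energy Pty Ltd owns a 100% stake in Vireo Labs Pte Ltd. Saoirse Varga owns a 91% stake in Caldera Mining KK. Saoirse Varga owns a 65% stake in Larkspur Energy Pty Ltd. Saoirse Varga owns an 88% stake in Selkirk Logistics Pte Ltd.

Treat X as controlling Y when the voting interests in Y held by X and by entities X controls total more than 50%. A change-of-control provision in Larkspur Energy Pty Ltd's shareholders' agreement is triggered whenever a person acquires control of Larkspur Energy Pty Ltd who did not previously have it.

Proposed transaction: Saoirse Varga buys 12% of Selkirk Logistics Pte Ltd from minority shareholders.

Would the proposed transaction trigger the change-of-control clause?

No

The purchase changes only Saoirse's holdings, so Saoirse is the only person who could newly come to control Larkspur.
Saoirse holds 88% of Selkirk, so Saoirse controls Selkirk.
Selkirk and Saoirse together hold 25% + 65% = 90% of Larkspur, so Saoirse controls Larkspur.
So Saoirse already controls Larkspur before the transaction.
After the purchase, Saoirse's direct stake in Selkirk rises to 88% + 12% = 100%.
Saoirse controlled Larkspur already, so this is not a new person acquiring control; every other person's position is unchanged or reduced.
No new person acquires control, so the clause is not triggered.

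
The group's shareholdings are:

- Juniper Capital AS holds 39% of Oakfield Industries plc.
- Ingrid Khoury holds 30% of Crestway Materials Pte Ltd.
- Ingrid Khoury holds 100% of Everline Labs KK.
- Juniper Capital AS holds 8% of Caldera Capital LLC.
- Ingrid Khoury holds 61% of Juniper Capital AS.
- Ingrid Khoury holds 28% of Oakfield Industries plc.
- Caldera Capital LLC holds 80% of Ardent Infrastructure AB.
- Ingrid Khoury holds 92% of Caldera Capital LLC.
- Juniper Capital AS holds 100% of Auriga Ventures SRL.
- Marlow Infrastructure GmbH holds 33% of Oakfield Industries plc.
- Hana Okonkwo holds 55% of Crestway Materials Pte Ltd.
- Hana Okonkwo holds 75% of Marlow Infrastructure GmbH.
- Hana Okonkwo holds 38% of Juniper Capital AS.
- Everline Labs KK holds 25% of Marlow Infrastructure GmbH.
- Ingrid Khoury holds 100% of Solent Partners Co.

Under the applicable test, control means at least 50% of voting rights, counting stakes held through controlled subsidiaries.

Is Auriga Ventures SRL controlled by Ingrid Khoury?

Ingrid holds 61% of Juniper, so Ingrid controls Juniper.
Juniper holds 100% of Auriga, so Ingrid controls Auriga.

Yes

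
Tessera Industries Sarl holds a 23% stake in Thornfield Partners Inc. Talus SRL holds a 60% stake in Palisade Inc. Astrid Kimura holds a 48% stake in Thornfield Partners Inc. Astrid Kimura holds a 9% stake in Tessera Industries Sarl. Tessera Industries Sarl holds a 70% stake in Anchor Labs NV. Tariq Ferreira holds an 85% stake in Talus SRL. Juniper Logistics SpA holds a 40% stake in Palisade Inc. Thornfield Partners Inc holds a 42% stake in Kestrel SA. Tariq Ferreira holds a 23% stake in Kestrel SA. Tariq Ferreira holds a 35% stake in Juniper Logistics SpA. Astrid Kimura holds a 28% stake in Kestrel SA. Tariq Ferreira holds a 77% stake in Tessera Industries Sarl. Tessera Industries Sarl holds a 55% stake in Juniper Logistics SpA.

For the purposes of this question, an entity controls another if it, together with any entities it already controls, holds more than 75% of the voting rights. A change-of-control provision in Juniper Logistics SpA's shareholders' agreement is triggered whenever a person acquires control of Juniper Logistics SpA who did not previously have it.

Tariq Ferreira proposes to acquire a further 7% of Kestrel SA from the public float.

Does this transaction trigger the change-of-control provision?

The purchase changes only Tariq's holdings, so Tariq is the only person who could newly come to control Juniper.
Tariq holds 77% of Tessera, so Tariq controls Tessera.
Tariq and Tessera together hold 35% + 55% = 90% of Juniper, so Tariq controls Juniper.
So Tariq already controls Juniper before the transaction.
After the purchase, Tariq's direct stake in Kestrel rises to 23% + 7% = 30%.
Tariq controlled Juniper already, so this is not a new person acquiring control; every other person's position is unchanged or reduced.
No new person acquires control, so the clause is not triggered.

No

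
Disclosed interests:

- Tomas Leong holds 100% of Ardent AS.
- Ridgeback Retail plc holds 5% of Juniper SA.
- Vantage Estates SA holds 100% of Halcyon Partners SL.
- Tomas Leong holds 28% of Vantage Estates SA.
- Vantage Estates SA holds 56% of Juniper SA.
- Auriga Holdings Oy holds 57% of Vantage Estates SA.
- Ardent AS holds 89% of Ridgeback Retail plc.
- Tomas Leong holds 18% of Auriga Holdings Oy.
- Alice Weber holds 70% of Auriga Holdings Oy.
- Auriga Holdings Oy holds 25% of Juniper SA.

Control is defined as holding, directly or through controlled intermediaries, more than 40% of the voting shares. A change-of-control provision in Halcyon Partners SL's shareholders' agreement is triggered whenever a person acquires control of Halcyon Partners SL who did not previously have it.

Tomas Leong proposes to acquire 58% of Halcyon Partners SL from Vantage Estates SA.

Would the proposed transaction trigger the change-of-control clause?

Yes

The purchase adds only to Tomas's holdings (Vantage's stake shrinks), so Tomas is the only person who could newly come to control Halcyon.
Tomas holds 100% of Ardent, so Tomas controls Ardent.
Ardent holds 89% of Ridgeback, so Tomas controls Ridgeback.
Neither Tomas nor any entity Tomas controls holds any voting interest in Halcyon.
So before the transaction, Tomas does not control Halcyon.
After the purchase, Tomas holds 58% of Halcyon directly, and Vantage's stake falls to 42%.
Tomas holds 58% of Halcyon, so Tomas controls Halcyon.
Tomas did not control Halcyon before and does after, so the clause is triggered.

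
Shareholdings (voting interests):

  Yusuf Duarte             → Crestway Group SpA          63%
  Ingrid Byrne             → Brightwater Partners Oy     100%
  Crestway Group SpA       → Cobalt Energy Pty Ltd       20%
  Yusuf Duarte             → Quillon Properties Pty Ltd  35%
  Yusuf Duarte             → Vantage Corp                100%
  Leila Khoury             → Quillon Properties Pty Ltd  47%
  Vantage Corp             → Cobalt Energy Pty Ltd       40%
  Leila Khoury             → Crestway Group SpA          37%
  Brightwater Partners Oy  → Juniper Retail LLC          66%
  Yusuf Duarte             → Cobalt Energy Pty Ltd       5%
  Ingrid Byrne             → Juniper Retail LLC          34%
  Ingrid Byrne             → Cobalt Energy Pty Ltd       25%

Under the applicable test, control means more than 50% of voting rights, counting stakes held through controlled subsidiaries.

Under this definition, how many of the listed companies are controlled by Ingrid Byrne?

Ingrid holds 100% of Brightwater, so Ingrid controls Brightwater.
Brightwater and Ingrid together hold 66% + 34% = 100% of Juniper, so Ingrid controls Juniper.
No other company's threshold is met.
Ingrid controls 2 companies.

2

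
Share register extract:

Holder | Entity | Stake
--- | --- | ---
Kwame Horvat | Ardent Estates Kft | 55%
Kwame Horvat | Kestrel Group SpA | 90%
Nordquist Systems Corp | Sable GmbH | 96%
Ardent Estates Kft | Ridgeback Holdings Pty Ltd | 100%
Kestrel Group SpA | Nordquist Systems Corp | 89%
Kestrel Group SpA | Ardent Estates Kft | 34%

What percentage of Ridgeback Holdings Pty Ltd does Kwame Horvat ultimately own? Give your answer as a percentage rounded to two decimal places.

85.60%

Kwame reaches Ridgeback along 2 paths.
Via Ardent: 55% × 100% = 55%.
Via Kestrel → Ardent: 90% × 34% × 100% = 30.6%.
Total: 55% + 30.6% = 85.6%.
Rounded: 85.60%.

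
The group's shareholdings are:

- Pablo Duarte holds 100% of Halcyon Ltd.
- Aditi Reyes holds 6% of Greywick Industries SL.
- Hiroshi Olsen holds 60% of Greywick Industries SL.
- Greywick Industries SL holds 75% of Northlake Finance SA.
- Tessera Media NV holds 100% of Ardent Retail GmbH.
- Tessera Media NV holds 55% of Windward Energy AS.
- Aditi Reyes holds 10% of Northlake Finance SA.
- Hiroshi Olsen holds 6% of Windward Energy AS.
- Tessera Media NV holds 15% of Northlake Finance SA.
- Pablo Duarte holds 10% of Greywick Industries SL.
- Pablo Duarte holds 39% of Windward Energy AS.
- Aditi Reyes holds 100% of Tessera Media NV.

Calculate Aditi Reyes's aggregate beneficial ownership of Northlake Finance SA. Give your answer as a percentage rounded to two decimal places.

Aditi reaches Northlake along 3 paths.
Direct stake: 10% = 10%.
Via Greywick: 6% × 75% = 4.5%.
Via Tessera: 100% × 15% = 15%.
Total: 10% + 4.5% + 15% = 29.5%.
Rounded: 29.50%.

29.50%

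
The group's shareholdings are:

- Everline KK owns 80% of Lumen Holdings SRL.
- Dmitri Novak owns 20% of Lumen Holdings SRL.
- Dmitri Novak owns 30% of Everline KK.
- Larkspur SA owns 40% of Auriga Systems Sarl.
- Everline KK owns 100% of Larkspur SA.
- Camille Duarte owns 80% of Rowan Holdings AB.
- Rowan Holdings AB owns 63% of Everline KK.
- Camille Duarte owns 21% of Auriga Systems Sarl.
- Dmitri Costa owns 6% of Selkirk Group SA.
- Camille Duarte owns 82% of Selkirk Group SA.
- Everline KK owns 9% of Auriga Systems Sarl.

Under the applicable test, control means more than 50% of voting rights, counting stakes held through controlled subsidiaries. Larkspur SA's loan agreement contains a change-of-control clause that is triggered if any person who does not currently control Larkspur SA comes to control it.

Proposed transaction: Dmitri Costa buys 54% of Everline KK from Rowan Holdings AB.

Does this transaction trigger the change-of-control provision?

The purchase adds only to Dmitri Costa's holdings (Rowan's stake shrinks), so Dmitri Costa is the only person who could newly come to control Larkspur.
Dmitri Costa's largest direct stake is 6% in Selkirk, which does not meet the threshold, so Dmitri Costa controls no company.
Neither Dmitri Costa nor any entity Dmitri Costa controls holds any voting interest in Larkspur.
So before the transaction, Dmitri Costa does not control Larkspur.
After the purchase, Dmitri Costa holds 54% of Everline directly, and Rowan's stake falls to 9%.
Dmitri Costa holds 54% of Everline, so Dmitri Costa controls Everline.
Everline holds 100% of Larkspur, so Dmitri Costa controls Larkspur.
Dmitri Costa did not control Larkspur before and does after, so the clause is triggered.

Yes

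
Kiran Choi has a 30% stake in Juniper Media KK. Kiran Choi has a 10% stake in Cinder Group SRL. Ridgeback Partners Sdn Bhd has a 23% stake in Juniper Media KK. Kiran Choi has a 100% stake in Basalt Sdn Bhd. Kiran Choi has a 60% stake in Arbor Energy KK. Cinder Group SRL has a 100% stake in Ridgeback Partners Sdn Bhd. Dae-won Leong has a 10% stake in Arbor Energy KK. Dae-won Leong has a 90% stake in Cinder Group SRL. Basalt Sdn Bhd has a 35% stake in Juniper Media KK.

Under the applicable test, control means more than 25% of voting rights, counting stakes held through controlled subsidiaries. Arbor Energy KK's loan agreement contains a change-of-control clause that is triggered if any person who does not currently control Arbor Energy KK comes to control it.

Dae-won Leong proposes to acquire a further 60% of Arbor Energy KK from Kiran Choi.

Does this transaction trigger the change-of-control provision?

The purchase adds only to Dae-won's holdings (Kiran's stake shrinks), so Dae-won is the only person who could newly come to control Arbor.
Dae-won holds 90% of Cinder, so Dae-won controls Cinder.
Cinder holds 100% of Ridgeback, so Dae-won controls Ridgeback.
In Arbor, Dae-won's side holds only 10%, not > 25%.
So before the transaction, Dae-won does not control Arbor.
After the purchase, Dae-won's direct stake in Arbor rises to 10% + 60% = 70%, and Kiran's stake falls to 0%.
Dae-won holds 70% of Arbor, so Dae-won controls Arbor.
Dae-won did not control Arbor before and does after, so the clause is triggered.

Yes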